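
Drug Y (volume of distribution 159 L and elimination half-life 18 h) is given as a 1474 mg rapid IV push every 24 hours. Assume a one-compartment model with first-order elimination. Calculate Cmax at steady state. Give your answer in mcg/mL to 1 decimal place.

τ/t½ = 24/18 ≈ 1.3333, so fraction remaining f = (1/2)^(24/18) ≈ 0.3969.
Accumulation ratio R = 1/(1 − f) ≈ 1/0.6031 ≈ 1.6581.
Single-dose peak C₀ = D/Vd = 1474/159 ≈ 9.270 mcg/mL.
Steady-state peak Cmax,ss = C₀·R ≈ 9.270 × 1.6581 ≈ 15.371 mcg/mL.

15.4 mcg/mL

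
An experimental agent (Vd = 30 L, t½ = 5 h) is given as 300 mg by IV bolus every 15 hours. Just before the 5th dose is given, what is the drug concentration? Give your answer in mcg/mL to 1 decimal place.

f = (1/2)^(τ/t½) = (1/2)^(15/5) ≈ 0.1250.
C₀ = D/Vd = 300/30 ≈ 10.000 mcg/mL.
Before the 5th dose, 4 doses have been given. Superposition: Cmin = C₀·(f + f² + … + f^4).
≈ 10.000 × (0.1250 + 0.0156 + 0.0020 + 0.0002) ≈ 10.000 × 0.1428 ≈ 1.428 mcg/mL.

1.4 mcg/mL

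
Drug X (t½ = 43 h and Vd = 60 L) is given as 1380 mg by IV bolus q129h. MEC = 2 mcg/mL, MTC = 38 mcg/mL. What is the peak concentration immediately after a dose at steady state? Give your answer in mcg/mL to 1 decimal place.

26.3 mcg/mL

The dosing interval is 3 half-lives, so f = 2^(−3) = 0.125.
Accumulation ratio R = 1/(1 − f) = 1/0.875 = 8/7.
Single-dose peak C₀ = D/Vd = 1380/60 = 23 mcg/mL.
Steady-state peak Cmax,ss = C₀·R = 23 × 8/7 ≈ 26.286 mcg/mL.
Peak 26.3 mcg/mL vs MTC 38 mcg/mL: below toxic threshold.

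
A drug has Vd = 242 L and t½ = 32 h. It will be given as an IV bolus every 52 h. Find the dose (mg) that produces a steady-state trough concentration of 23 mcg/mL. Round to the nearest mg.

11602 mg

τ/t½ = 52/32 ≈ 1.625, so f = (1/2)^(52/32) ≈ 0.324210.
Cmin,ss = (D/Vd)·f/(1−f), so D = Cmin,ss·Vd·(1−f)/f.
D = 23 × 242 × (1−f)/f ≈ 23 × 242 × 2.08442 ≈ 11601.88 mg.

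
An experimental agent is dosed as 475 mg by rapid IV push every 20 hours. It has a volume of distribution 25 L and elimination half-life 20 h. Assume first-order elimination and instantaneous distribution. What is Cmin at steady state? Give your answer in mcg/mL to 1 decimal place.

The dosing interval is 1 half-life, so f = 2^(−1) = 0.5.
Accumulation ratio R = 1/(1 − f) = 1/0.5 = 2/1.
Single-dose peak C₀ = D/Vd = 475/25 = 19 mcg/mL.
Steady-state peak Cmax,ss = C₀·R = 19 × 2/1 ≈ 38.000 mcg/mL.
Steady-state trough Cmin,ss = Cmax,ss·f ≈ 38.000 × 0.5 ≈ 19.000 mcg/mL.

19.0 mcg/mL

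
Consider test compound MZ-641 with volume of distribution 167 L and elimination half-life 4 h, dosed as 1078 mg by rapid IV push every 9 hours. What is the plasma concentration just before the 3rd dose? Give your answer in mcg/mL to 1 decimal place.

f = (1/2)^(τ/t½) = (1/2)^(9/4) ≈ 0.2102.
C₀ = D/Vd = 1078/167 ≈ 6.455 mcg/mL.
Before the 3rd dose, 2 doses have been given. Superposition: Cmin = C₀·(f + f²).
≈ 6.455 × (0.2102 + 0.0442) ≈ 6.455 × 0.2544 ≈ 1.642 mcg/mL.

1.6 mcg/mL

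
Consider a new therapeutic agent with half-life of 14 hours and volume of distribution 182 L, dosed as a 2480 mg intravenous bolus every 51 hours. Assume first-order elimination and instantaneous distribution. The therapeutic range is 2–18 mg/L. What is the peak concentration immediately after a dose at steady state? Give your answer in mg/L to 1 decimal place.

Over one 51-h interval, 51/14 ≈ 3.6429 half-lives elapse, leaving f ≈ 0.0801 of each dose.
At steady state, accumulation factor R = 1/(1 − e^(−kτ)) ≈ 1.0871.
Each bolus raises the concentration by D/Vd = 2480/182 ≈ 13.626 mg/L.
Cmax,ss = C₀/(1 − f) ≈ 13.626/0.9199 ≈ 14.812 mg/L.
Peak 14.8 mg/L vs MTC 18 mg/L: below toxic threshold.

14.8 mg/L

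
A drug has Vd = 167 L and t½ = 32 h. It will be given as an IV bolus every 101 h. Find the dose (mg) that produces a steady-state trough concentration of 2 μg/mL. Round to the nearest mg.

τ/t½ = 101/32 ≈ 3.1562, so f = (1/2)^(101/32) ≈ 0.112169.
Cmin,ss = (D/Vd)·f/(1−f), so D = Cmin,ss·Vd·(1−f)/f.
D = 2 × 167 × (1−f)/f ≈ 2 × 167 × 7.91512 ≈ 2643.65 mg.

2644 mg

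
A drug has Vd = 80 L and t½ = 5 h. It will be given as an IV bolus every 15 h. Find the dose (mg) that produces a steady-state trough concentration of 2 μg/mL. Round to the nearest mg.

1120 mg

τ/t½ = 15/5 ≈ 3, so f = (1/2)^(15/5) ≈ 0.125000.
Cmin,ss = (D/Vd)·f/(1−f), so D = Cmin,ss·Vd·(1−f)/f.
D = 2 × 80 × (1−f)/f ≈ 2 × 80 × 7.00000 ≈ 1120.00 mg.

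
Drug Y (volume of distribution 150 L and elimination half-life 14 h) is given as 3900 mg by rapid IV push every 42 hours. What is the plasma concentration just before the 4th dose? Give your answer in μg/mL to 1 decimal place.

f = (1/2)^(τ/t½) = (1/2)^(42/14) ≈ 0.1250.
C₀ = D/Vd = 3900/150 ≈ 26.000 μg/mL.
Before the 4th dose, 3 doses have been given. Superposition: Cmin = C₀·(f + f² + … + f^3).
≈ 26.000 × (0.1250 + 0.0156 + 0.0020) ≈ 26.000 × 0.1426 ≈ 3.708 μg/mL.

3.7 μg/mL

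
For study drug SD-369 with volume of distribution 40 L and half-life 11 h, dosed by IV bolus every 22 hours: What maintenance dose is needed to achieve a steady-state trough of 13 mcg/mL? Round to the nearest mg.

1560 mg

τ/t½ = 22/11 ≈ 2, so f = (1/2)^(22/11) ≈ 0.250000.
Cmin,ss = (D/Vd)·f/(1−f), so D = Cmin,ss·Vd·(1−f)/f.
D = 13 × 40 × (1−f)/f ≈ 13 × 40 × 3.00000 ≈ 1560.00 mg.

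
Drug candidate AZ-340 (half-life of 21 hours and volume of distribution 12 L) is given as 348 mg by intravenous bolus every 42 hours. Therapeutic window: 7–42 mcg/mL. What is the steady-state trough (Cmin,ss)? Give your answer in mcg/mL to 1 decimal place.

The dosing interval is 2 half-lives, so f = 2^(−2) = 0.25.
Accumulation ratio R = 1/(1 − f) = 1/0.75 = 4/3.
Single-dose peak C₀ = D/Vd = 348/12 = 29 mcg/mL.
Steady-state peak Cmax,ss = C₀·R = 29 × 4/3 ≈ 38.667 mcg/mL.
Steady-state trough Cmin,ss = Cmax,ss·f ≈ 38.667 × 0.25 ≈ 9.667 mcg/mL.
Trough 9.7 mcg/mL vs MEC 7 mcg/mL: adequate.

9.7 mcg/mL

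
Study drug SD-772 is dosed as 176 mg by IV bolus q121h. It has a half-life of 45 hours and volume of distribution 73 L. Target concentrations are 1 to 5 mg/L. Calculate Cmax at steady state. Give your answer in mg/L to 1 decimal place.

Over one 121-h interval, 121/45 ≈ 2.6889 half-lives elapse, leaving f ≈ 0.1551 of each dose.
At steady state, accumulation factor R = 1/(1 − e^(−kτ)) ≈ 1.1836.
Single-dose peak C₀ = D/Vd = 176/73 ≈ 2.411 mg/L.
Steady-state peak Cmax,ss = C₀·R ≈ 2.411 × 1.1836 ≈ 2.854 mg/L.
Peak 2.9 mg/L vs MTC 5 mg/L: below toxic threshold.

2.9 mg/L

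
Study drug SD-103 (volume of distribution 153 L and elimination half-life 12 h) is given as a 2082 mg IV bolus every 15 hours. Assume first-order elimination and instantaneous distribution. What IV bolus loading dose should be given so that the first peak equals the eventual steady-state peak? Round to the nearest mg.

3592 mg

f = (1/2)^(15/12) ≈ 0.420448; accumulation ratio R = 1/(1−f) ≈ 1.72547.
Loading dose to hit Cmax,ss on first dose: D_load = D_maint·R ≈ 2082 × 1.72547 ≈ 3592.43 mg.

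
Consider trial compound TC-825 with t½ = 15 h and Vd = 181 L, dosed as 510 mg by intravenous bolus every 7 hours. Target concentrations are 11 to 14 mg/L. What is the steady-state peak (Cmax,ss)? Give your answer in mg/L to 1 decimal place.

τ/t½ = 7/15 ≈ 0.46667, so fraction remaining f = (1/2)^(7/15) ≈ 0.7236.
Accumulation ratio R = 1/(1 − f) ≈ 1/0.2764 ≈ 3.6179.
Single-dose peak C₀ = D/Vd = 510/181 ≈ 2.818 mg/L.
Steady-state peak Cmax,ss = C₀·R ≈ 2.818 × 3.6179 ≈ 10.195 mg/L.
Peak 10.2 mg/L vs MTC 14 mg/L: below toxic threshold.

10.2 mg/L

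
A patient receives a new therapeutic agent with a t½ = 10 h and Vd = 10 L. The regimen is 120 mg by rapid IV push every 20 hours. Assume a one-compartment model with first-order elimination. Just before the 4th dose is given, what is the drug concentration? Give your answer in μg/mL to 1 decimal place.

f = (1/2)^(τ/t½) = (1/2)^(20/10) ≈ 0.2500.
C₀ = D/Vd = 120/10 ≈ 12.000 μg/mL.
Before the 4th dose, 3 doses have been given. Superposition: Cmin = C₀·(f + f² + … + f^3).
≈ 12.000 × (0.2500 + 0.0625 + 0.0156) ≈ 12.000 × 0.3281 ≈ 3.937 μg/mL.

3.9 μg/mL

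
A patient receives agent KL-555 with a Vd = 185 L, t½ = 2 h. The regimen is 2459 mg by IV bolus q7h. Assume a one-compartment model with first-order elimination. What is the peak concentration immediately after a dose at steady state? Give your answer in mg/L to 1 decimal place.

14.6 mg/L

τ/t½ = 7/2 ≈ 3.5, so fraction remaining f = (1/2)^(7/2) ≈ 0.0884.
Accumulation ratio R = 1/(1 − f) ≈ 1/0.9116 ≈ 1.0970.
Single-dose peak C₀ = D/Vd = 2459/185 ≈ 13.292 mg/L.
Steady-state peak Cmax,ss = C₀·R ≈ 13.292 × 1.0970 ≈ 14.581 mg/L.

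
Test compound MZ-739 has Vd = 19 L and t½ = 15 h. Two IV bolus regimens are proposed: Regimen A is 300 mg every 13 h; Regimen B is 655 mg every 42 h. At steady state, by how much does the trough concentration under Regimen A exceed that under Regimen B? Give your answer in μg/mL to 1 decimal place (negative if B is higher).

13.4 μg/mL

Regimen A: f = (1/2)^(13/15) ≈ 0.5484; Cmin,ss = (300/19)·f/(1−f) ≈ 19.174 μg/mL.
Regimen B: f = (1/2)^(42/15) ≈ 0.1436; Cmin,ss = (655/19)·f/(1−f) ≈ 5.781 μg/mL.
Difference ≈ 19.174 − 5.781 ≈ 13.393 μg/mL.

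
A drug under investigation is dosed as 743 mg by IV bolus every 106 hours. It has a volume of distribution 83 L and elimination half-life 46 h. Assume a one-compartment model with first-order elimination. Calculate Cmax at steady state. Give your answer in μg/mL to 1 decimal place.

11.2 μg/mL

Over one 106-h interval, 106/46 ≈ 2.3043 half-lives elapse, leaving f ≈ 0.2025 of each dose.
At steady state, accumulation factor R = 1/(1 − e^(−kτ)) ≈ 1.2539.
Each bolus raises the concentration by D/Vd = 743/83 ≈ 8.952 μg/mL.
Steady-state peak Cmax,ss = C₀·R ≈ 8.952 × 1.2539 ≈ 11.225 μg/mL.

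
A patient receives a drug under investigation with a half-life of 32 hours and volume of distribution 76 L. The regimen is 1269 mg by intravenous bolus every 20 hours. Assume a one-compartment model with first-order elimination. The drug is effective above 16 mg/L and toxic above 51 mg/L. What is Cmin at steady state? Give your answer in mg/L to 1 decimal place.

30.8 mg/L

τ/t½ = 20/32 ≈ 0.625, so fraction remaining f = (1/2)^(20/32) ≈ 0.6484.
Each bolus raises the concentration by D/Vd = 1269/76 ≈ 16.697 mg/L.
Steady-state trough Cmin,ss = C₀·f/(1−f) ≈ 16.697 × 0.6484/0.3516 ≈ 30.792 mg/L.
Trough 30.8 mg/L vs MEC 16 mg/L: adequate.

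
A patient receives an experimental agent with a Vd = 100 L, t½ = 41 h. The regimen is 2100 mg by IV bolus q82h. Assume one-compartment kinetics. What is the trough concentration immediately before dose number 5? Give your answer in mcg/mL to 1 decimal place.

7.0 mcg/mL

f = (1/2)^(τ/t½) = (1/2)^(82/41) ≈ 0.2500.
C₀ = D/Vd = 2100/100 ≈ 21.000 mcg/mL.
Before the 5th dose, 4 doses have been given. Superposition: Cmin = C₀·(f + f² + … + f^4).
≈ 21.000 × (0.2500 + 0.0625 + 0.0156 + 0.0039) ≈ 21.000 × 0.3320 ≈ 6.972 mcg/mL.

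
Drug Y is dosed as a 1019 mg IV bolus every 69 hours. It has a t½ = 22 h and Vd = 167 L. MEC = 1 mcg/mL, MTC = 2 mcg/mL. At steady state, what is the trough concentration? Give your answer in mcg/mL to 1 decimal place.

0.8 mcg/mL

Over one 69-h interval, 69/22 ≈ 3.1364 half-lives elapse, leaving f ≈ 0.1137 of each dose.
Single-dose peak C₀ = D/Vd = 1019/167 ≈ 6.102 mcg/mL.
Steady-state trough Cmin,ss = C₀·f/(1−f) ≈ 6.102 × 0.1137/0.8863 ≈ 0.783 mcg/mL.
Trough 0.8 mcg/mL vs MEC 1 mcg/mL: subtherapeutic.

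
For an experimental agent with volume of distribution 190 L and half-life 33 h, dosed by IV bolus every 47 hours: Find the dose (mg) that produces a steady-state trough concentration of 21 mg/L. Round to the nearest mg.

6718 mg

τ/t½ = 47/33 ≈ 1.4242, so f = (1/2)^(47/33) ≈ 0.372615.
Cmin,ss = (D/Vd)·f/(1−f), so D = Cmin,ss·Vd·(1−f)/f.
D = 21 × 190 × (1−f)/f ≈ 21 × 190 × 1.68374 ≈ 6718.12 mg.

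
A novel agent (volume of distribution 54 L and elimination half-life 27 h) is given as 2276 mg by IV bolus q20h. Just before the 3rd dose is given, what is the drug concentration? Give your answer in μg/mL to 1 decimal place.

40.3 μg/mL

f = (1/2)^(τ/t½) = (1/2)^(20/27) ≈ 0.5984.
C₀ = D/Vd = 2276/54 ≈ 42.148 μg/mL.
Before the 3rd dose, 2 doses have been given. Superposition: Cmin = C₀·(f + f²).
≈ 42.148 × (0.5984 + 0.3581) ≈ 42.148 × 0.9565 ≈ 40.315 μg/mL.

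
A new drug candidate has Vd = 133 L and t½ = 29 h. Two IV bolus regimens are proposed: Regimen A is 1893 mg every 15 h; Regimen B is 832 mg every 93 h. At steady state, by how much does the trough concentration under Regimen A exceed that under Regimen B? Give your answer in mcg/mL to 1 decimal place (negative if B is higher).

32.2 mcg/mL

Regimen A: f = (1/2)^(15/29) ≈ 0.6987; Cmin,ss = (1893/133)·f/(1−f) ≈ 33.006 mcg/mL.
Regimen B: f = (1/2)^(93/29) ≈ 0.1083; Cmin,ss = (832/133)·f/(1−f) ≈ 0.760 mcg/mL.
Difference ≈ 33.006 − 0.760 ≈ 32.246 mcg/mL.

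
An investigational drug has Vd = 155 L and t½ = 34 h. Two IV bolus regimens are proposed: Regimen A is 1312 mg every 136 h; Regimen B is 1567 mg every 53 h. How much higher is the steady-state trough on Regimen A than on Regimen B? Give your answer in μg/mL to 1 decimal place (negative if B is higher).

-4.6 μg/mL

Regimen A: f = (1/2)^(136/34) ≈ 0.0625; Cmin,ss = (1312/155)·f/(1−f) ≈ 0.564 μg/mL.
Regimen B: f = (1/2)^(53/34) ≈ 0.3394; Cmin,ss = (1567/155)·f/(1−f) ≈ 5.194 μg/mL.
Difference ≈ 0.564 − 5.194 ≈ -4.630 μg/mL.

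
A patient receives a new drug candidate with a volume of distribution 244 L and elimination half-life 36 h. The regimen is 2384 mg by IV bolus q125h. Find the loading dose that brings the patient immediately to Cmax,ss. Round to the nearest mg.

f = (1/2)^(125/36) ≈ 0.090107; accumulation ratio R = 1/(1−f) ≈ 1.09903.
Loading dose to hit Cmax,ss on first dose: D_load = D_maint·R ≈ 2384 × 1.09903 ≈ 2620.09 mg.

2620 mg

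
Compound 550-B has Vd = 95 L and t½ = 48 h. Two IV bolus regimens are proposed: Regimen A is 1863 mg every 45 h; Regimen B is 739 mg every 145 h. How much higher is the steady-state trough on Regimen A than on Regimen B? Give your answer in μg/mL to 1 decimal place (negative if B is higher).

Regimen A: f = (1/2)^(45/48) ≈ 0.5221; Cmin,ss = (1863/95)·f/(1−f) ≈ 21.424 μg/mL.
Regimen B: f = (1/2)^(145/48) ≈ 0.1232; Cmin,ss = (739/95)·f/(1−f) ≈ 1.093 μg/mL.
Difference ≈ 21.424 − 1.093 ≈ 20.331 μg/mL.

20.3 μg/mL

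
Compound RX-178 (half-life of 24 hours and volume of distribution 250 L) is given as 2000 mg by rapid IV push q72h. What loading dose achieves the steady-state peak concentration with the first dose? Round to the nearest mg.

2286 mg

f = (1/2)^(72/24) ≈ 0.125000; accumulation ratio R = 1/(1−f) ≈ 1.14286.
Loading dose to hit Cmax,ss on first dose: D_load = D_maint·R ≈ 2000 × 1.14286 ≈ 2285.72 mg.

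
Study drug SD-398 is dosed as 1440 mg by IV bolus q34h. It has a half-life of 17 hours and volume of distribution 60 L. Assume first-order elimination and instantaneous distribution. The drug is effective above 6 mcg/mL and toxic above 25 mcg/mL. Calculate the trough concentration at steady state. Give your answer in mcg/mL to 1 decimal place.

8.0 mcg/mL

τ = 34 h = 2 half-lives, so f = (1/2)^2 = 0.25.
At steady state, R = 1/(1 − 0.25) = 4/3.
Single-dose peak C₀ = D/Vd = 1440/60 = 24 mcg/mL.
Steady-state peak Cmax,ss = C₀·R = 24 × 4/3 ≈ 32.000 mcg/mL.
Steady-state trough Cmin,ss = Cmax,ss·f ≈ 32.000 × 0.25 ≈ 8.000 mcg/mL.
Trough 8.0 mcg/mL vs MEC 6 mcg/mL: adequate.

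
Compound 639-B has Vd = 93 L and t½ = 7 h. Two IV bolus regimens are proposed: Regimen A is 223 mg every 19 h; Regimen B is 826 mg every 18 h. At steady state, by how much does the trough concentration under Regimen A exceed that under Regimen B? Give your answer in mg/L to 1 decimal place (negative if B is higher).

-1.4 mg/L

Regimen A: f = (1/2)^(19/7) ≈ 0.1524; Cmin,ss = (223/93)·f/(1−f) ≈ 0.431 mg/L.
Regimen B: f = (1/2)^(18/7) ≈ 0.1682; Cmin,ss = (826/93)·f/(1−f) ≈ 1.796 mg/L.
Difference ≈ 0.431 − 1.796 ≈ -1.365 mg/L.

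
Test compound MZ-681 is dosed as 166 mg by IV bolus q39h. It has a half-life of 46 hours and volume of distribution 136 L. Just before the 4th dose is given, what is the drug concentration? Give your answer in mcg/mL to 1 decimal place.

1.3 mcg/mL

f = (1/2)^(τ/t½) = (1/2)^(39/46) ≈ 0.5556.
C₀ = D/Vd = 166/136 ≈ 1.221 mcg/mL.
Before the 4th dose, 3 doses have been given. Superposition: Cmin = C₀·(f + f² + … + f^3).
≈ 1.221 × (0.5556 + 0.3087 + 0.1715) ≈ 1.221 × 1.0358 ≈ 1.265 mcg/mL.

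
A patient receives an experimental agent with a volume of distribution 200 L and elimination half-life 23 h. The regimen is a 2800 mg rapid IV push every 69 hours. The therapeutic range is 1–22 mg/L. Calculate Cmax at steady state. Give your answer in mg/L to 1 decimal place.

16.0 mg/L

τ = 69 h = 3 half-lives, so f = (1/2)^3 = 0.125.
At steady state, R = 1/(1 − 0.125) = 8/7.
Single-dose peak C₀ = D/Vd = 2800/200 = 14 mg/L.
Steady-state peak Cmax,ss = C₀·R = 14 × 8/7 ≈ 16.000 mg/L.
Peak 16.0 mg/L vs MTC 22 mg/L: below toxic threshold.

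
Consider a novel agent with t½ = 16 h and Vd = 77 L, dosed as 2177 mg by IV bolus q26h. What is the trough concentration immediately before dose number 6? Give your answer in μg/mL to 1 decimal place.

f = (1/2)^(τ/t½) = (1/2)^(26/16) ≈ 0.3242.
C₀ = D/Vd = 2177/77 ≈ 28.273 μg/mL.
Before the 6th dose, 5 doses have been given. Superposition: Cmin = C₀·(f + f² + … + f^5).
≈ 28.273 × (0.3242 + 0.1051 + 0.0341 + 0.0110 + 0.0036) ≈ 28.273 × 0.4780 ≈ 13.514 μg/mL.

13.5 μg/mL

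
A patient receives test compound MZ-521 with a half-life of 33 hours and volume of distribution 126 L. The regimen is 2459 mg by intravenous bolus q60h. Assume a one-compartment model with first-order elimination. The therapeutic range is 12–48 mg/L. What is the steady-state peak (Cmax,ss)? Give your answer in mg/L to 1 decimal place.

27.2 mg/L

k = ln2/t½ = ln2/33 ≈ 0.021004 h⁻¹; fraction remaining f = e^(−kτ) = e^(−0.021004×60) ≈ 0.2836.
Accumulation ratio R = 1/(1 − f) ≈ 1/0.7164 ≈ 1.3959.
Each bolus raises the concentration by D/Vd = 2459/126 ≈ 19.516 mg/L.
Steady-state peak Cmax,ss = C₀·R ≈ 19.516 × 1.3959 ≈ 27.242 mg/L.
Peak 27.2 mg/L vs MTC 48 mg/L: below toxic threshold.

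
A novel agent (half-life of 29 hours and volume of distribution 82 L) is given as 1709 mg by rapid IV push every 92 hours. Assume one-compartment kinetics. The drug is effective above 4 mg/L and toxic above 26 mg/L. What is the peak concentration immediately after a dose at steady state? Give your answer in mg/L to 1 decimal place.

23.4 mg/L

τ/t½ = 92/29 ≈ 3.1724, so fraction remaining f = (1/2)^(92/29) ≈ 0.1109.
At steady state, accumulation factor R = 1/(1 − e^(−kτ)) ≈ 1.1247.
Each bolus raises the concentration by D/Vd = 1709/82 ≈ 20.841 mg/L.
Steady-state peak Cmax,ss = C₀·R ≈ 20.841 × 1.1247 ≈ 23.440 mg/L.
Peak 23.4 mg/L vs MTC 26 mg/L: below toxic threshold.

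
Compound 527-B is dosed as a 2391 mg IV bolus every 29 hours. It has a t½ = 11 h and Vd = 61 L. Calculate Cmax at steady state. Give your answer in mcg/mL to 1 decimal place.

Over one 29-h interval, 29/11 ≈ 2.6364 half-lives elapse, leaving f ≈ 0.1608 of each dose.
Accumulation ratio R = 1/(1 − f) ≈ 1/0.8392 ≈ 1.1916.
Single-dose peak C₀ = D/Vd = 2391/61 ≈ 39.197 mcg/mL.
Steady-state peak Cmax,ss = C₀·R ≈ 39.197 × 1.1916 ≈ 46.707 mcg/mL.

46.7 mcg/mL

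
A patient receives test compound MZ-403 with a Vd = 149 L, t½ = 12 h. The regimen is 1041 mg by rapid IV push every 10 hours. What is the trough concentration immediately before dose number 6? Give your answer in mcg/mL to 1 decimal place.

8.4 mcg/mL

f = (1/2)^(τ/t½) = (1/2)^(10/12) ≈ 0.5612.
C₀ = D/Vd = 1041/149 ≈ 6.987 mcg/mL.
Before the 6th dose, 5 doses have been given. Superposition: Cmin = C₀·(f + f² + … + f^5).
≈ 6.987 × (0.5612 + 0.3149 + 0.1767 + 0.0992 + 0.0557) ≈ 6.987 × 1.2077 ≈ 8.438 mcg/mL.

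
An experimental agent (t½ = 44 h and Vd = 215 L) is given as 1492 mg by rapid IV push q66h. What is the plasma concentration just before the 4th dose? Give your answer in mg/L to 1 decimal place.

f = (1/2)^(τ/t½) = (1/2)^(66/44) ≈ 0.3536.
C₀ = D/Vd = 1492/215 ≈ 6.940 mg/L.
Before the 4th dose, 3 doses have been given. Superposition: Cmin = C₀·(f + f² + … + f^3).
≈ 6.940 × (0.3536 + 0.1250 + 0.0442) ≈ 6.940 × 0.5228 ≈ 3.628 mg/L.

3.6 mg/L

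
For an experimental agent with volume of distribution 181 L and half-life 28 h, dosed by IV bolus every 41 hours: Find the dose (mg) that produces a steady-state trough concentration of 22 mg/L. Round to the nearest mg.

7005 mg

τ/t½ = 41/28 ≈ 1.4643, so f = (1/2)^(41/28) ≈ 0.362415.
Cmin,ss = (D/Vd)·f/(1−f), so D = Cmin,ss·Vd·(1−f)/f.
D = 22 × 181 × (1−f)/f ≈ 22 × 181 × 1.75927 ≈ 7005.41 mg.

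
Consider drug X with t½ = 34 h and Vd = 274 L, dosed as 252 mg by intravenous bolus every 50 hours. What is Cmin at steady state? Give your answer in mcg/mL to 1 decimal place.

τ/t½ = 50/34 ≈ 1.4706, so fraction remaining f = (1/2)^(50/34) ≈ 0.3608.
Accumulation ratio R = 1/(1 − f) ≈ 1/0.6392 ≈ 1.5645.
Each bolus raises the concentration by D/Vd = 252/274 ≈ 0.920 mcg/mL.
Cmax,ss = C₀/(1 − f) ≈ 0.920/0.6392 ≈ 1.439 mcg/mL.
Steady-state trough Cmin,ss = Cmax,ss·f ≈ 1.439 × 0.3608 ≈ 0.519 mcg/mL.

0.5 mcg/mL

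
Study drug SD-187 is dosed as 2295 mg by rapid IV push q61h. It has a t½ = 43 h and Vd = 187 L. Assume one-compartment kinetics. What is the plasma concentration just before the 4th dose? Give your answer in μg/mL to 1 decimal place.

7.0 μg/mL

f = (1/2)^(τ/t½) = (1/2)^(61/43) ≈ 0.3741.
C₀ = D/Vd = 2295/187 ≈ 12.273 μg/mL.
Before the 4th dose, 3 doses have been given. Superposition: Cmin = C₀·(f + f² + … + f^3).
≈ 12.273 × (0.3741 + 0.1400 + 0.0524) ≈ 12.273 × 0.5665 ≈ 6.953 μg/mL.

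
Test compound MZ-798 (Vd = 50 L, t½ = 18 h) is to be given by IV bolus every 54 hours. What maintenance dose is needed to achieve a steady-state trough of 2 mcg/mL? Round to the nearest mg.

700 mg

τ/t½ = 54/18 ≈ 3, so f = (1/2)^(54/18) ≈ 0.125000.
Cmin,ss = (D/Vd)·f/(1−f), so D = Cmin,ss·Vd·(1−f)/f.
D = 2 × 50 × (1−f)/f ≈ 2 × 50 × 7.00000 ≈ 700.00 mg.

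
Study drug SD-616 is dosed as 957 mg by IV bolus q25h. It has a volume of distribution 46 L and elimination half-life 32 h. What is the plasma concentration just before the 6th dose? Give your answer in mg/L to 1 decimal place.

f = (1/2)^(τ/t½) = (1/2)^(25/32) ≈ 0.5819.
C₀ = D/Vd = 957/46 ≈ 20.804 mg/L.
Before the 6th dose, 5 doses have been given. Superposition: Cmin = C₀·(f + f² + … + f^5).
≈ 20.804 × (0.5819 + 0.3386 + 0.1970 + 0.1147 + 0.0667) ≈ 20.804 × 1.2989 ≈ 27.022 mg/L.

27.0 mg/L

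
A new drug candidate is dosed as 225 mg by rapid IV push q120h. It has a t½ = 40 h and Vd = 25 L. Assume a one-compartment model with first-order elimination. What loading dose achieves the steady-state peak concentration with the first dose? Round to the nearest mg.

257 mg

f = (1/2)^(120/40) ≈ 0.125000; accumulation ratio R = 1/(1−f) ≈ 1.14286.
Loading dose to hit Cmax,ss on first dose: D_load = D_maint·R ≈ 225 × 1.14286 ≈ 257.14 mg.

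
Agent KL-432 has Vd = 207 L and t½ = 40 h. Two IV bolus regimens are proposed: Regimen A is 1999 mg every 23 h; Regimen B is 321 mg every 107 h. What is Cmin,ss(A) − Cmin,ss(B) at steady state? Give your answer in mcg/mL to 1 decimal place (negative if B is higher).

19.4 mcg/mL

Regimen A: f = (1/2)^(23/40) ≈ 0.6713; Cmin,ss = (1999/207)·f/(1−f) ≈ 19.722 mcg/mL.
Regimen B: f = (1/2)^(107/40) ≈ 0.1566; Cmin,ss = (321/207)·f/(1−f) ≈ 0.288 mcg/mL.
Difference ≈ 19.722 − 0.288 ≈ 19.434 mcg/mL.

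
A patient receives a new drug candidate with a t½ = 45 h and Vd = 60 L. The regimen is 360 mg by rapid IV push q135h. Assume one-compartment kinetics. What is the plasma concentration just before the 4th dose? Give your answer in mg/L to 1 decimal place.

f = (1/2)^(τ/t½) = (1/2)^(135/45) ≈ 0.1250.
C₀ = D/Vd = 360/60 ≈ 6.000 mg/L.
Before the 4th dose, 3 doses have been given. Superposition: Cmin = C₀·(f + f² + … + f^3).
≈ 6.000 × (0.1250 + 0.0156 + 0.0020) ≈ 6.000 × 0.1426 ≈ 0.856 mg/L.

0.9 mg/L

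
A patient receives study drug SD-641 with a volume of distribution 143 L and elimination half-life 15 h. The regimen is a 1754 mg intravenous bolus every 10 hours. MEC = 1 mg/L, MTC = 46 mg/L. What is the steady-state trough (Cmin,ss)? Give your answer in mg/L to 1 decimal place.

τ/t½ = 10/15 ≈ 0.66667, so fraction remaining f = (1/2)^(10/15) ≈ 0.6300.
At steady state, accumulation factor R = 1/(1 − e^(−kτ)) ≈ 2.7027.
Each bolus raises the concentration by D/Vd = 1754/143 ≈ 12.266 mg/L.
Steady-state peak Cmax,ss = C₀·R ≈ 12.266 × 2.7027 ≈ 33.151 mg/L.
One interval later, Cmin,ss = Cmax,ss·e^(−kτ) ≈ 33.151 × 0.6300 ≈ 20.885 mg/L.
Trough 20.9 mg/L vs MEC 1 mg/L: adequate.

20.9 mg/L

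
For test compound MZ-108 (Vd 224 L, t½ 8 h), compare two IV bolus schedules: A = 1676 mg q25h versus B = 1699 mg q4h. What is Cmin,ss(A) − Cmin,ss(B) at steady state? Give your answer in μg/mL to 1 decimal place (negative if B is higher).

-17.3 μg/mL

Regimen A: f = (1/2)^(25/8) ≈ 0.1146; Cmin,ss = (1676/224)·f/(1−f) ≈ 0.968 μg/mL.
Regimen B: f = (1/2)^(4/8) ≈ 0.7071; Cmin,ss = (1699/224)·f/(1−f) ≈ 18.311 μg/mL.
Difference ≈ 0.968 − 18.311 ≈ -17.343 μg/mL.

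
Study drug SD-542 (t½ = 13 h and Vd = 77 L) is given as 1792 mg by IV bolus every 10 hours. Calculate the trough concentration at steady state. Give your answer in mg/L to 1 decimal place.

Over one 10-h interval, 10/13 ≈ 0.76923 half-lives elapse, leaving f ≈ 0.5867 of each dose.
Accumulation ratio R = 1/(1 − f) ≈ 1/0.4133 ≈ 2.4195.
Single-dose peak C₀ = D/Vd = 1792/77 ≈ 23.273 mg/L.
Cmax,ss = C₀/(1 − f) ≈ 23.273/0.4133 ≈ 56.310 mg/L.
Steady-state trough Cmin,ss = Cmax,ss·f ≈ 56.310 × 0.5867 ≈ 33.037 mg/L.

33.0 mg/L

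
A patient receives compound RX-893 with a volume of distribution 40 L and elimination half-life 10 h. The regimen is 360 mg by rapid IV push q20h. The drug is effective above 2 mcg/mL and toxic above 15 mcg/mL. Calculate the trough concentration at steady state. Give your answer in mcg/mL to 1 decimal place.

The dosing interval is 2 half-lives, so f = 2^(−2) = 0.25.
Accumulation ratio R = 1/(1 − f) = 1/0.75 = 4/3.
Single-dose peak C₀ = D/Vd = 360/40 = 9 mcg/mL.
Steady-state peak Cmax,ss = C₀·R = 9 × 4/3 ≈ 12.000 mcg/mL.
Steady-state trough Cmin,ss = Cmax,ss·f ≈ 12.000 × 0.25 ≈ 3.000 mcg/mL.
Trough 3.0 mcg/mL vs MEC 2 mcg/mL: adequate.

3.0 mcg/mL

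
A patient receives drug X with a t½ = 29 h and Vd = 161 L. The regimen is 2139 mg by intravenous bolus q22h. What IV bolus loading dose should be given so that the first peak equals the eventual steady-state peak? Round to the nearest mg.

f = (1/2)^(22/29) ≈ 0.591061; accumulation ratio R = 1/(1−f) ≈ 2.44535.
Loading dose to hit Cmax,ss on first dose: D_load = D_maint·R ≈ 2139 × 2.44535 ≈ 5230.60 mg.

5231 mg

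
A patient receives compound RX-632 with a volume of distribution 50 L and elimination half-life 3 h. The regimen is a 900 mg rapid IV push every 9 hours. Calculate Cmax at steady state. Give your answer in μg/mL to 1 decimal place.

20.6 μg/mL

The dosing interval is 3 half-lives, so f = 2^(−3) = 0.125.
Accumulation ratio R = 1/(1 − f) = 1/0.875 = 8/7.
Single-dose peak C₀ = D/Vd = 900/50 = 18 μg/mL.
Steady-state peak Cmax,ss = C₀·R = 18 × 8/7 ≈ 20.571 μg/mL.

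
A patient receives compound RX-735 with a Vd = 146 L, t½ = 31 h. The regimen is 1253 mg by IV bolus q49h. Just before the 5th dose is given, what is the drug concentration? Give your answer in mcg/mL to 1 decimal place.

f = (1/2)^(τ/t½) = (1/2)^(49/31) ≈ 0.3343.
C₀ = D/Vd = 1253/146 ≈ 8.582 mcg/mL.
Before the 5th dose, 4 doses have been given. Superposition: Cmin = C₀·(f + f² + … + f^4).
≈ 8.582 × (0.3343 + 0.1118 + 0.0374 + 0.0125) ≈ 8.582 × 0.4960 ≈ 4.257 mcg/mL.

4.3 mcg/mL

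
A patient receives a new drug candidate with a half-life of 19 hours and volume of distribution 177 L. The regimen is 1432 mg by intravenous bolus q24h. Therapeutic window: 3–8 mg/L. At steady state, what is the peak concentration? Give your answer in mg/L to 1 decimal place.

k = ln2/t½ = ln2/19 ≈ 0.036481 h⁻¹; fraction remaining f = e^(−kτ) = e^(−0.036481×24) ≈ 0.4166.
Accumulation ratio R = 1/(1 − f) ≈ 1/0.5834 ≈ 1.7141.
Single-dose peak C₀ = D/Vd = 1432/177 ≈ 8.090 mg/L.
Steady-state peak Cmax,ss = C₀·R ≈ 8.090 × 1.7141 ≈ 13.867 mg/L.
Peak 13.9 mg/L vs MTC 8 mg/L: exceeds toxic threshold.

13.9 mg/L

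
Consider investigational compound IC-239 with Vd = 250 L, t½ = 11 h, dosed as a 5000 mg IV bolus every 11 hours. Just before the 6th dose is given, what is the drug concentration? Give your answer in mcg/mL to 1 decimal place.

19.4 mcg/mL

f = (1/2)^(τ/t½) = (1/2)^(11/11) ≈ 0.5000.
C₀ = D/Vd = 5000/250 ≈ 20.000 mcg/mL.
Before the 6th dose, 5 doses have been given. Superposition: Cmin = C₀·(f + f² + … + f^5).
≈ 20.000 × (0.5000 + 0.2500 + 0.1250 + 0.0625 + 0.0313) ≈ 20.000 × 0.9688 ≈ 19.376 mcg/mL.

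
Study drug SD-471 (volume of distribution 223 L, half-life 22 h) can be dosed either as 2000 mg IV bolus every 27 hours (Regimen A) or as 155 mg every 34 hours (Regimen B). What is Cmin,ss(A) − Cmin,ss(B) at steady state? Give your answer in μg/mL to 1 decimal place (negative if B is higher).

Regimen A: f = (1/2)^(27/22) ≈ 0.4271; Cmin,ss = (2000/223)·f/(1−f) ≈ 6.686 μg/mL.
Regimen B: f = (1/2)^(34/22) ≈ 0.3426; Cmin,ss = (155/223)·f/(1−f) ≈ 0.362 μg/mL.
Difference ≈ 6.686 − 0.362 ≈ 6.324 μg/mL.

6.3 μg/mL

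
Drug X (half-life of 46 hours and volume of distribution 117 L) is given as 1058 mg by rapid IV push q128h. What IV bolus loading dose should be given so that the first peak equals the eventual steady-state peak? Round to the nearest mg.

f = (1/2)^(128/46) ≈ 0.145329; accumulation ratio R = 1/(1−f) ≈ 1.17004.
Loading dose to hit Cmax,ss on first dose: D_load = D_maint·R ≈ 1058 × 1.17004 ≈ 1237.90 mg.

1238 mg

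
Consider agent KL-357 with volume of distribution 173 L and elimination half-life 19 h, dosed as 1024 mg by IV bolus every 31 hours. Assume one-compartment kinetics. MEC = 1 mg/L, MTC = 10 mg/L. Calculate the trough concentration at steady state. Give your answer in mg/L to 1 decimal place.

2.8 mg/L

k = ln2/t½ = ln2/19 ≈ 0.036481 h⁻¹; fraction remaining f = e^(−kτ) = e^(−0.036481×31) ≈ 0.3227.
At steady state, accumulation factor R = 1/(1 − e^(−kτ)) ≈ 1.4765.
Each bolus raises the concentration by D/Vd = 1024/173 ≈ 5.919 mg/L.
Steady-state peak Cmax,ss = C₀·R ≈ 5.919 × 1.4765 ≈ 8.739 mg/L.
Steady-state trough Cmin,ss = Cmax,ss·f ≈ 8.739 × 0.3227 ≈ 2.820 mg/L.
Trough 2.8 mg/L vs MEC 1 mg/L: adequate.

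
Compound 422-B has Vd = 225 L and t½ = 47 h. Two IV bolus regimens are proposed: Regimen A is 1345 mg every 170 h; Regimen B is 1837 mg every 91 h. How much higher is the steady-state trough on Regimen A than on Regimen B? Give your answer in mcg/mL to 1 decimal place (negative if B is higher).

Regimen A: f = (1/2)^(170/47) ≈ 0.0815; Cmin,ss = (1345/225)·f/(1−f) ≈ 0.530 mcg/mL.
Regimen B: f = (1/2)^(91/47) ≈ 0.2613; Cmin,ss = (1837/225)·f/(1−f) ≈ 2.888 mcg/mL.
Difference ≈ 0.530 − 2.888 ≈ -2.358 mcg/mL.

-2.4 mcg/mL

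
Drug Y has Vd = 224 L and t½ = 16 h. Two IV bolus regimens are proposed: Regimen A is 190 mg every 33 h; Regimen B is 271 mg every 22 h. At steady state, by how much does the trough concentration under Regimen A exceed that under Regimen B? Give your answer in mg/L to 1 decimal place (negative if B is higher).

-0.5 mg/L

Regimen A: f = (1/2)^(33/16) ≈ 0.2394; Cmin,ss = (190/224)·f/(1−f) ≈ 0.267 mg/L.
Regimen B: f = (1/2)^(22/16) ≈ 0.3856; Cmin,ss = (271/224)·f/(1−f) ≈ 0.759 mg/L.
Difference ≈ 0.267 − 0.759 ≈ -0.492 mg/L.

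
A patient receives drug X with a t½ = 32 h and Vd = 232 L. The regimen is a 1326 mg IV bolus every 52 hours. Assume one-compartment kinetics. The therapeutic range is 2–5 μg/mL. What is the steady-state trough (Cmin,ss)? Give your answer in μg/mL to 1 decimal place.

2.7 μg/mL

τ/t½ = 52/32 ≈ 1.625, so fraction remaining f = (1/2)^(52/32) ≈ 0.3242.
Single-dose peak C₀ = D/Vd = 1326/232 ≈ 5.716 μg/mL.
Steady-state trough Cmin,ss = C₀·f/(1−f) ≈ 5.716 × 0.3242/0.6758 ≈ 2.742 μg/mL.
Trough 2.7 μg/mL vs MEC 2 μg/mL: adequate.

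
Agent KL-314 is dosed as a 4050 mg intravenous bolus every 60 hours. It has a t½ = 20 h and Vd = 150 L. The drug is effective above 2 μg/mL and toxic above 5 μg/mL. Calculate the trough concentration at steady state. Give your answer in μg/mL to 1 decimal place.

τ = 60 h = 3 half-lives, so f = (1/2)^3 = 0.125.
Accumulation ratio R = 1/(1 − f) = 1/0.875 = 8/7.
Single-dose peak C₀ = D/Vd = 4050/150 = 27 μg/mL.
Steady-state peak Cmax,ss = C₀·R = 27 × 8/7 ≈ 30.857 μg/mL.
Steady-state trough Cmin,ss = Cmax,ss·f ≈ 30.857 × 0.125 ≈ 3.857 μg/mL.
Trough 3.9 μg/mL vs MEC 2 μg/mL: adequate.

3.9 μg/mL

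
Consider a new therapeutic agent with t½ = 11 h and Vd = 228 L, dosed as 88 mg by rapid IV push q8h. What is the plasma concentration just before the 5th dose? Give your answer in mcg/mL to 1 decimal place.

0.5 mcg/mL

f = (1/2)^(τ/t½) = (1/2)^(8/11) ≈ 0.6040.
C₀ = D/Vd = 88/228 ≈ 0.386 mcg/mL.
Before the 5th dose, 4 doses have been given. Superposition: Cmin = C₀·(f + f² + … + f^4).
≈ 0.386 × (0.6040 + 0.3648 + 0.2203 + 0.1331) ≈ 0.386 × 1.3222 ≈ 0.510 mcg/mL.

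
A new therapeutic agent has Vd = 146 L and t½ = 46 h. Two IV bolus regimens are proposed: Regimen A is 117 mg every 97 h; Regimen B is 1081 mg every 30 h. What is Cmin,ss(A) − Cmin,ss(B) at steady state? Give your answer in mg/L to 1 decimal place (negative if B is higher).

Regimen A: f = (1/2)^(97/46) ≈ 0.2319; Cmin,ss = (117/146)·f/(1−f) ≈ 0.242 mg/L.
Regimen B: f = (1/2)^(30/46) ≈ 0.6363; Cmin,ss = (1081/146)·f/(1−f) ≈ 12.954 mg/L.
Difference ≈ 0.242 − 12.954 ≈ -12.712 mg/L.

-12.7 mg/L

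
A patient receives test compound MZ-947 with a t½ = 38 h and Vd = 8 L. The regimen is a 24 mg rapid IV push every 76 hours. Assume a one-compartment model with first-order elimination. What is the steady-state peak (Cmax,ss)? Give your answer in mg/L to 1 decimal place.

τ = 76 h = 2 half-lives, so f = (1/2)^2 = 0.25.
Accumulation ratio R = 1/(1 − f) = 1/0.75 = 4/3.
Single-dose peak C₀ = D/Vd = 24/8 = 3 mg/L.
Steady-state peak Cmax,ss = C₀·R = 3 × 4/3 ≈ 4.000 mg/L.

4.0 mg/L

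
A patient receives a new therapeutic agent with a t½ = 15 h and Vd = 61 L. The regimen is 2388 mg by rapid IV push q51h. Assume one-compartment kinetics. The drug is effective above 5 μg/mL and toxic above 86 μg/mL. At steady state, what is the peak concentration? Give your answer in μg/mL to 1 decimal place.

43.2 μg/mL

τ/t½ = 51/15 ≈ 3.4, so fraction remaining f = (1/2)^(51/15) ≈ 0.0947.
Accumulation ratio R = 1/(1 − f) ≈ 1/0.9053 ≈ 1.1046.
Single-dose peak C₀ = D/Vd = 2388/61 ≈ 39.148 μg/mL.
Steady-state peak Cmax,ss = C₀·R ≈ 39.148 × 1.1046 ≈ 43.243 μg/mL.
Peak 43.2 μg/mL vs MTC 86 μg/mL: below toxic threshold.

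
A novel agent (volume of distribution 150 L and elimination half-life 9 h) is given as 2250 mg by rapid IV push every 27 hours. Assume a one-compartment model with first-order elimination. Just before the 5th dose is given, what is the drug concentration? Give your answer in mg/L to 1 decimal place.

f = (1/2)^(τ/t½) = (1/2)^(27/9) ≈ 0.1250.
C₀ = D/Vd = 2250/150 ≈ 15.000 mg/L.
Before the 5th dose, 4 doses have been given. Superposition: Cmin = C₀·(f + f² + … + f^4).
≈ 15.000 × (0.1250 + 0.0156 + 0.0020 + 0.0002) ≈ 15.000 × 0.1428 ≈ 2.142 mg/L.

2.1 mg/L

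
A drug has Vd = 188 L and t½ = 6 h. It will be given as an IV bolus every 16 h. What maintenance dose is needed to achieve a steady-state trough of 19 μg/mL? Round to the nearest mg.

τ/t½ = 16/6 ≈ 2.6667, so f = (1/2)^(16/6) ≈ 0.157490.
Cmin,ss = (D/Vd)·f/(1−f), so D = Cmin,ss·Vd·(1−f)/f.
D = 19 × 188 × (1−f)/f ≈ 19 × 188 × 5.34961 ≈ 19108.81 mg.

19109 mg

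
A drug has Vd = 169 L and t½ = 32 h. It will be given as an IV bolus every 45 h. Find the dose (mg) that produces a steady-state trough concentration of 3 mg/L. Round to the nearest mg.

τ/t½ = 45/32 ≈ 1.4062, so f = (1/2)^(45/32) ≈ 0.377291.
Cmin,ss = (D/Vd)·f/(1−f), so D = Cmin,ss·Vd·(1−f)/f.
D = 3 × 169 × (1−f)/f ≈ 3 × 169 × 1.65047 ≈ 836.79 mg.

837 mg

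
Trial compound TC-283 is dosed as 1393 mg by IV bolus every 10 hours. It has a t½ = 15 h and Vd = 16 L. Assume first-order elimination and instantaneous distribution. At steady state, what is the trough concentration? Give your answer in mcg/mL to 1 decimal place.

148.2 mcg/mL

τ/t½ = 10/15 ≈ 0.66667, so fraction remaining f = (1/2)^(10/15) ≈ 0.6300.
Each bolus raises the concentration by D/Vd = 1393/16 ≈ 87.062 mcg/mL.
Steady-state trough Cmin,ss = C₀·f/(1−f) ≈ 87.062 × 0.6300/0.3700 ≈ 148.241 mcg/mL.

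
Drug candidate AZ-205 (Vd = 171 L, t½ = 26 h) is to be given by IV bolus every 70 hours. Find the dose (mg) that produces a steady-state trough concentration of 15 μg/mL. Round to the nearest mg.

14014 mg

τ/t½ = 70/26 ≈ 2.6923, so f = (1/2)^(70/26) ≈ 0.154716.
Cmin,ss = (D/Vd)·f/(1−f), so D = Cmin,ss·Vd·(1−f)/f.
D = 15 × 171 × (1−f)/f ≈ 15 × 171 × 5.46346 ≈ 14013.77 mg.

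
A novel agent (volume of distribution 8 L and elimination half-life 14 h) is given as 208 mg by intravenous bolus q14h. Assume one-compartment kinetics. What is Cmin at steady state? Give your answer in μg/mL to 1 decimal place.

26.0 μg/mL

The dosing interval is 1 half-life, so f = 2^(−1) = 0.5.
At steady state, R = 1/(1 − 0.5) = 2/1.
Single-dose peak C₀ = D/Vd = 208/8 = 26 μg/mL.
Steady-state peak Cmax,ss = C₀·R = 26 × 2/1 ≈ 52.000 μg/mL.
Steady-state trough Cmin,ss = Cmax,ss·f ≈ 52.000 × 0.5 ≈ 26.000 μg/mL.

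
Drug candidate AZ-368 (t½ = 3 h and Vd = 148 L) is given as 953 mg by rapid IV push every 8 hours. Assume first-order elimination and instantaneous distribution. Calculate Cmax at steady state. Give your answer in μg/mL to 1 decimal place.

7.6 μg/mL

k = ln2/t½ = ln2/3 ≈ 0.231049 h⁻¹; fraction remaining f = e^(−kτ) = e^(−0.231049×8) ≈ 0.1575.
Accumulation ratio R = 1/(1 − f) ≈ 1/0.8425 ≈ 1.1869.
Each bolus raises the concentration by D/Vd = 953/148 ≈ 6.439 μg/mL.
Steady-state peak Cmax,ss = C₀·R ≈ 6.439 × 1.1869 ≈ 7.642 μg/mL.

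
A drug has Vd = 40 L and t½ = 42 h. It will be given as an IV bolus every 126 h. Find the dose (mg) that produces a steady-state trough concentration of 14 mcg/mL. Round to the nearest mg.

τ/t½ = 126/42 ≈ 3, so f = (1/2)^(126/42) ≈ 0.125000.
Cmin,ss = (D/Vd)·f/(1−f), so D = Cmin,ss·Vd·(1−f)/f.
D = 14 × 40 × (1−f)/f ≈ 14 × 40 × 7.00000 ≈ 3920.00 mg.

3920 mg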